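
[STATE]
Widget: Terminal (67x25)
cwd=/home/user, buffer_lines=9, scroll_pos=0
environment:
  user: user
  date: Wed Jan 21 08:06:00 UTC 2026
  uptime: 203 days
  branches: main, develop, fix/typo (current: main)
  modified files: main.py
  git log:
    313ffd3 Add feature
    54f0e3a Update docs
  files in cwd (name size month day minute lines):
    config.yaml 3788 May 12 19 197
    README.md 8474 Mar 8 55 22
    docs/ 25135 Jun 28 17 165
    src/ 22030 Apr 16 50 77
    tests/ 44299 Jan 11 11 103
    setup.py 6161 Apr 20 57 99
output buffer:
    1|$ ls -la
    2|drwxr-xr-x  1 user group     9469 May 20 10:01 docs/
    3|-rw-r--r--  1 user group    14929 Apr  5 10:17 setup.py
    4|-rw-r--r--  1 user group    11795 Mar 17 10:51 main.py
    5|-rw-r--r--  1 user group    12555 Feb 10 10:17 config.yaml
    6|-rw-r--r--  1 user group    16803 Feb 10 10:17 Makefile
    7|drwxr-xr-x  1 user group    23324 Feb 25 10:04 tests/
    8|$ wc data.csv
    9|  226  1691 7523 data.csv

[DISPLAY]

$ ls -la                                                           
drwxr-xr-x  1 user group     9469 May 20 10:01 docs/               
-rw-r--r--  1 user group    14929 Apr  5 10:17 setup.py            
-rw-r--r--  1 user group    11795 Mar 17 10:51 main.py             
-rw-r--r--  1 user group    12555 Feb 10 10:17 config.yaml         
-rw-r--r--  1 user group    16803 Feb 10 10:17 Makefile            
drwxr-xr-x  1 user group    23324 Feb 25 10:04 tests/              
$ wc data.csv                                                      
  226  1691 7523 data.csv                                          
$ █                                                                
                                                                   
                                                                   
                                                                   
                                                                   
                                                                   
                                                                   
                                                                   
                                                                   
                                                                   
                                                                   
                                                                   
                                                                   
                                                                   
                                                                   
                                                                   


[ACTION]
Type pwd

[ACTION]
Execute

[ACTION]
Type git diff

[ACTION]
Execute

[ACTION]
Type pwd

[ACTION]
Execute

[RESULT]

$ ls -la                                                           
drwxr-xr-x  1 user group     9469 May 20 10:01 docs/               
-rw-r--r--  1 user group    14929 Apr  5 10:17 setup.py            
-rw-r--r--  1 user group    11795 Mar 17 10:51 main.py             
-rw-r--r--  1 user group    12555 Feb 10 10:17 config.yaml         
-rw-r--r--  1 user group    16803 Feb 10 10:17 Makefile            
drwxr-xr-x  1 user group    23324 Feb 25 10:04 tests/              
$ wc data.csv                                                      
  226  1691 7523 data.csv                                          
$ pwd                                                              
/home/user                                                         
$ git diff                                                         
diff --git a/main.py b/main.py                                     
--- a/main.py                                                      
+++ b/main.py                                                      
@@ -1,3 +1,4 @@                                                    
+# updated                                                         
 import sys                                                        
$ pwd                                                              
/home/user                                                         
$ █                                                                
                                                                   
                                                                   
                                                                   
                                                                   


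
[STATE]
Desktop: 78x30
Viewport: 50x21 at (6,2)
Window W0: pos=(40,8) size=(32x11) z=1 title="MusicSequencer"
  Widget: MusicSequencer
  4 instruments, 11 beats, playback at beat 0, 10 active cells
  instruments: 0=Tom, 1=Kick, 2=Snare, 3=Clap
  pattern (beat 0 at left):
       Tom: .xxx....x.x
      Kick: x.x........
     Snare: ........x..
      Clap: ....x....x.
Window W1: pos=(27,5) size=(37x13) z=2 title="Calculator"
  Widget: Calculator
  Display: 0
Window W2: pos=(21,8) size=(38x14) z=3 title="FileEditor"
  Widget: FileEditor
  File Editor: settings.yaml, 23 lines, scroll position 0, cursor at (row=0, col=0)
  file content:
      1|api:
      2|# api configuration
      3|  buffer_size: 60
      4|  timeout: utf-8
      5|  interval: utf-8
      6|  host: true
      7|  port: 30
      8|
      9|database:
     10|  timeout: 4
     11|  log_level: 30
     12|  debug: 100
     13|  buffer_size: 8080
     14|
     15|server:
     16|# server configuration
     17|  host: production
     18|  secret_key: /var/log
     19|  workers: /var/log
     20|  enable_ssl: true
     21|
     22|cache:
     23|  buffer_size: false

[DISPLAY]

                                                  
                                                  
                                                  
                     ┏━━━━━━━━━━━━━━━━━━━━━━━━━━━━
                     ┃ Calculator                 
                     ┠────────────────────────────
               ┏━━━━━━━━━━━━━━━━━━━━━━━━━━━━━━━━━━
               ┃ FileEditor                       
               ┠──────────────────────────────────
               ┃█pi:                              
               ┃# api configuration               
               ┃  buffer_size: 60                 
               ┃  timeout: utf-8                  
               ┃  interval: utf-8                 
               ┃  host: true                      
               ┃  port: 30                        
               ┃                                  
               ┃database:                         
               ┃  timeout: 4                      
               ┗━━━━━━━━━━━━━━━━━━━━━━━━━━━━━━━━━━
                                                  


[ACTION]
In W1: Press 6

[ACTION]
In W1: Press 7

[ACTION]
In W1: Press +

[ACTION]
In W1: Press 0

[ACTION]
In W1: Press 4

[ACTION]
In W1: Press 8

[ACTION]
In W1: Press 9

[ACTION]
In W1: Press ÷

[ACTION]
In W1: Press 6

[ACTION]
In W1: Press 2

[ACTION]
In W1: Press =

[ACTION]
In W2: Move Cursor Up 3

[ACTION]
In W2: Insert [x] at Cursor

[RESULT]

                                                  
                                                  
                                                  
                     ┏━━━━━━━━━━━━━━━━━━━━━━━━━━━━
                     ┃ Calculator                 
                     ┠────────────────────────────
               ┏━━━━━━━━━━━━━━━━━━━━━━━━━━━━━━━━━━
               ┃ FileEditor                       
               ┠──────────────────────────────────
               ┃x█pi:                             
               ┃# api configuration               
               ┃  buffer_size: 60                 
               ┃  timeout: utf-8                  
               ┃  interval: utf-8                 
               ┃  host: true                      
               ┃  port: 30                        
               ┃                                  
               ┃database:                         
               ┃  timeout: 4                      
               ┗━━━━━━━━━━━━━━━━━━━━━━━━━━━━━━━━━━
                                                  


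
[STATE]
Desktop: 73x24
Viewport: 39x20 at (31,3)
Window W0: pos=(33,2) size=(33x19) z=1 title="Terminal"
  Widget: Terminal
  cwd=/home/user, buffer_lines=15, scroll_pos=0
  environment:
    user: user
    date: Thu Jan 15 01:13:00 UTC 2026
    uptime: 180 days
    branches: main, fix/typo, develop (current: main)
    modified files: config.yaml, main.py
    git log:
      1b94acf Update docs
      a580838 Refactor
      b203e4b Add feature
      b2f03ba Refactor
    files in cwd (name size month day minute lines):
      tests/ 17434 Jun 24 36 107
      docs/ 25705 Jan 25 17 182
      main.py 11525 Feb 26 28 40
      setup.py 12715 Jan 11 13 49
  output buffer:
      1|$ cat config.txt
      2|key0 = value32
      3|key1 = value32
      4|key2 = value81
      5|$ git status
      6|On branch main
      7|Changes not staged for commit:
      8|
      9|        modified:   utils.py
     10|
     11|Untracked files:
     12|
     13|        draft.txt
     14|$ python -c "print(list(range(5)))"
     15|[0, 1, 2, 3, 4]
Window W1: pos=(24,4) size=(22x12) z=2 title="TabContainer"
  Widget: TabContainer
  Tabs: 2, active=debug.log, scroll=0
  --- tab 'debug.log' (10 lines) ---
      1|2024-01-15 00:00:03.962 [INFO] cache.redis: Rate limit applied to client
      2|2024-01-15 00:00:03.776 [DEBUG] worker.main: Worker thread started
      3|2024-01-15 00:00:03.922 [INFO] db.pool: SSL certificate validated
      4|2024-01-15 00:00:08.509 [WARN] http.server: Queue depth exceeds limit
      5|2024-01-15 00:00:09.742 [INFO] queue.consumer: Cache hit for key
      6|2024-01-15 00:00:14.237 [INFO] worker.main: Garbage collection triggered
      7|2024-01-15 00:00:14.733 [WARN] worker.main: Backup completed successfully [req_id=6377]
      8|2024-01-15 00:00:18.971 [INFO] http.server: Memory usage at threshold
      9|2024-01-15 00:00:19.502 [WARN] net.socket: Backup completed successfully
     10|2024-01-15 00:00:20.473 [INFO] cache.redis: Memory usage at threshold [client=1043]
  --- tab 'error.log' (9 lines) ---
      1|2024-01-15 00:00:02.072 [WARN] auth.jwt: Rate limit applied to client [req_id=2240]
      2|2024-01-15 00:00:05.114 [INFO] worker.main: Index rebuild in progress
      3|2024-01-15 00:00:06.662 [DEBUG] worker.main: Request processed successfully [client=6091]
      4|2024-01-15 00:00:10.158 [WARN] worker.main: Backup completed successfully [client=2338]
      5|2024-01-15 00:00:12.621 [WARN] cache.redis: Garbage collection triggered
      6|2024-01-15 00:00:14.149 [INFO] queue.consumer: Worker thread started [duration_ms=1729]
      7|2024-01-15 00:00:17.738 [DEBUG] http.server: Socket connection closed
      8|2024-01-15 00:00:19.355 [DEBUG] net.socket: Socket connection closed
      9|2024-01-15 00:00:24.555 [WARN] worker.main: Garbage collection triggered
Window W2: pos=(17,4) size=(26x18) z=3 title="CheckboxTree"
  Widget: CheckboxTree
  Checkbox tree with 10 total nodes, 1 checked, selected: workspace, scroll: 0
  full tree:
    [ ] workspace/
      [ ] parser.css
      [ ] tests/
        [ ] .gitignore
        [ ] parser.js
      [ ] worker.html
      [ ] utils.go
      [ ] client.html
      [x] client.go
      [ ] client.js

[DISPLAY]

  ┃ Terminal                      ┃    
━━━━━━━━━━━┓━━┓───────────────────┨    
           ┃  ┃.txt               ┃    
───────────┨──┨32                 ┃    
e/         ┃.l┃32                 ┃    
.css       ┃──┃81                 ┃    
           ┃3.┃                   ┃    
ignore     ┃3.┃in                 ┃    
er.js      ┃3.┃staged for commit: ┃    
.html      ┃8.┃                   ┃    
go         ┃9.┃fied:   utils.py   ┃    
.html      ┃4.┃                   ┃    
.go        ┃━━┛les:               ┃    
.js        ┃                      ┃    
           ┃raft.txt              ┃    
           ┃-c "print(list(range(5┃    
           ┃ 3, 4]                ┃    
           ┃━━━━━━━━━━━━━━━━━━━━━━┛    
━━━━━━━━━━━┛                           
                                       


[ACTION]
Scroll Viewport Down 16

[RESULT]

━━━━━━━━━━━┓━━┓───────────────────┨    
           ┃  ┃.txt               ┃    
───────────┨──┨32                 ┃    
e/         ┃.l┃32                 ┃    
.css       ┃──┃81                 ┃    
           ┃3.┃                   ┃    
ignore     ┃3.┃in                 ┃    
er.js      ┃3.┃staged for commit: ┃    
.html      ┃8.┃                   ┃    
go         ┃9.┃fied:   utils.py   ┃    
.html      ┃4.┃                   ┃    
.go        ┃━━┛les:               ┃    
.js        ┃                      ┃    
           ┃raft.txt              ┃    
           ┃-c "print(list(range(5┃    
           ┃ 3, 4]                ┃    
           ┃━━━━━━━━━━━━━━━━━━━━━━┛    
━━━━━━━━━━━┛                           
                                       
                                       


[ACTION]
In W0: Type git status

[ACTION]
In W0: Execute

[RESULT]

━━━━━━━━━━━┓━━┓───────────────────┨    
           ┃  ┃                   ┃    
───────────┨──┨fied:   utils.py   ┃    
e/         ┃.l┃                   ┃    
.css       ┃──┃les:               ┃    
           ┃3.┃                   ┃    
ignore     ┃3.┃t.txt              ┃    
er.js      ┃3.┃"print(list(range(5┃    
.html      ┃8.┃ 4]                ┃    
go         ┃9.┃                   ┃    
.html      ┃4.┃in                 ┃    
.go        ┃━━┛staged for commit: ┃    
.js        ┃                      ┃    
           ┃odified:   config.yaml┃    
           ┃odified:   main.py    ┃    
           ┃                      ┃    
           ┃━━━━━━━━━━━━━━━━━━━━━━┛    
━━━━━━━━━━━┛                           
                                       
                                       


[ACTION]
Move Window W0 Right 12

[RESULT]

━━━━━━━━━━━┓━━┓────────────────────────
           ┃  ┃                        
───────────┨──┨   modified:   utils.py 
e/         ┃.l┃                        
.css       ┃──┃cked files:             
           ┃3.┃                        
ignore     ┃3.┃   draft.txt            
er.js      ┃3.┃hon -c "print(list(range
.html      ┃8.┃, 2, 3, 4]              
go         ┃9.┃ status                 
.html      ┃4.┃anch main               
.go        ┃━━┛es not staged for commit
.js        ┃                           
           ┃      modified:   config.ya
           ┃      modified:   main.py  
           ┃█                          
           ┃━━━━━━━━━━━━━━━━━━━━━━━━━━━
━━━━━━━━━━━┛                           
                                       
                                       


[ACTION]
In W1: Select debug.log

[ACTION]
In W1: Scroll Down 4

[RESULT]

━━━━━━━━━━━┓━━┓────────────────────────
           ┃  ┃                        
───────────┨──┨   modified:   utils.py 
e/         ┃.l┃                        
.css       ┃──┃cked files:             
           ┃9.┃                        
ignore     ┃4.┃   draft.txt            
er.js      ┃4.┃hon -c "print(list(range
.html      ┃8.┃, 2, 3, 4]              
go         ┃9.┃ status                 
.html      ┃0.┃anch main               
.go        ┃━━┛es not staged for commit
.js        ┃                           
           ┃      modified:   config.ya
           ┃      modified:   main.py  
           ┃█                          
           ┃━━━━━━━━━━━━━━━━━━━━━━━━━━━
━━━━━━━━━━━┛                           
                                       
                                       


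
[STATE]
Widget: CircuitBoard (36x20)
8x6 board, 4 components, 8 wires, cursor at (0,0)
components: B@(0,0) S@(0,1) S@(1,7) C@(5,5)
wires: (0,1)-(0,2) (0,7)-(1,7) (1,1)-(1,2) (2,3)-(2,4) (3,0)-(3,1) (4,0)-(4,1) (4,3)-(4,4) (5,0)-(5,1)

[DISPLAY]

   0 1 2 3 4 5 6 7                  
0  [B]  S ─ ·                   ·   
                                │   
1       · ─ ·                   S   
                                    
2               · ─ ·               
                                    
3   · ─ ·                           
                                    
4   · ─ ·       · ─ ·               
                                    
5   · ─ ·               C           
Cursor: (0,0)                       
                                    
                                    
                                    
                                    
                                    
                                    
                                    


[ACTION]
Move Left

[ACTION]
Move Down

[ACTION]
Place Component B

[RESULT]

   0 1 2 3 4 5 6 7                  
0   B   S ─ ·                   ·   
                                │   
1  [B]  · ─ ·                   S   
                                    
2               · ─ ·               
                                    
3   · ─ ·                           
                                    
4   · ─ ·       · ─ ·               
                                    
5   · ─ ·               C           
Cursor: (1,0)                       
                                    
                                    
                                    
                                    
                                    
                                    
                                    


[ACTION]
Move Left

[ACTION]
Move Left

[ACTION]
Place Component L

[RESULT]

   0 1 2 3 4 5 6 7                  
0   B   S ─ ·                   ·   
                                │   
1  [L]  · ─ ·                   S   
                                    
2               · ─ ·               
                                    
3   · ─ ·                           
                                    
4   · ─ ·       · ─ ·               
                                    
5   · ─ ·               C           
Cursor: (1,0)                       
                                    
                                    
                                    
                                    
                                    
                                    
                                    


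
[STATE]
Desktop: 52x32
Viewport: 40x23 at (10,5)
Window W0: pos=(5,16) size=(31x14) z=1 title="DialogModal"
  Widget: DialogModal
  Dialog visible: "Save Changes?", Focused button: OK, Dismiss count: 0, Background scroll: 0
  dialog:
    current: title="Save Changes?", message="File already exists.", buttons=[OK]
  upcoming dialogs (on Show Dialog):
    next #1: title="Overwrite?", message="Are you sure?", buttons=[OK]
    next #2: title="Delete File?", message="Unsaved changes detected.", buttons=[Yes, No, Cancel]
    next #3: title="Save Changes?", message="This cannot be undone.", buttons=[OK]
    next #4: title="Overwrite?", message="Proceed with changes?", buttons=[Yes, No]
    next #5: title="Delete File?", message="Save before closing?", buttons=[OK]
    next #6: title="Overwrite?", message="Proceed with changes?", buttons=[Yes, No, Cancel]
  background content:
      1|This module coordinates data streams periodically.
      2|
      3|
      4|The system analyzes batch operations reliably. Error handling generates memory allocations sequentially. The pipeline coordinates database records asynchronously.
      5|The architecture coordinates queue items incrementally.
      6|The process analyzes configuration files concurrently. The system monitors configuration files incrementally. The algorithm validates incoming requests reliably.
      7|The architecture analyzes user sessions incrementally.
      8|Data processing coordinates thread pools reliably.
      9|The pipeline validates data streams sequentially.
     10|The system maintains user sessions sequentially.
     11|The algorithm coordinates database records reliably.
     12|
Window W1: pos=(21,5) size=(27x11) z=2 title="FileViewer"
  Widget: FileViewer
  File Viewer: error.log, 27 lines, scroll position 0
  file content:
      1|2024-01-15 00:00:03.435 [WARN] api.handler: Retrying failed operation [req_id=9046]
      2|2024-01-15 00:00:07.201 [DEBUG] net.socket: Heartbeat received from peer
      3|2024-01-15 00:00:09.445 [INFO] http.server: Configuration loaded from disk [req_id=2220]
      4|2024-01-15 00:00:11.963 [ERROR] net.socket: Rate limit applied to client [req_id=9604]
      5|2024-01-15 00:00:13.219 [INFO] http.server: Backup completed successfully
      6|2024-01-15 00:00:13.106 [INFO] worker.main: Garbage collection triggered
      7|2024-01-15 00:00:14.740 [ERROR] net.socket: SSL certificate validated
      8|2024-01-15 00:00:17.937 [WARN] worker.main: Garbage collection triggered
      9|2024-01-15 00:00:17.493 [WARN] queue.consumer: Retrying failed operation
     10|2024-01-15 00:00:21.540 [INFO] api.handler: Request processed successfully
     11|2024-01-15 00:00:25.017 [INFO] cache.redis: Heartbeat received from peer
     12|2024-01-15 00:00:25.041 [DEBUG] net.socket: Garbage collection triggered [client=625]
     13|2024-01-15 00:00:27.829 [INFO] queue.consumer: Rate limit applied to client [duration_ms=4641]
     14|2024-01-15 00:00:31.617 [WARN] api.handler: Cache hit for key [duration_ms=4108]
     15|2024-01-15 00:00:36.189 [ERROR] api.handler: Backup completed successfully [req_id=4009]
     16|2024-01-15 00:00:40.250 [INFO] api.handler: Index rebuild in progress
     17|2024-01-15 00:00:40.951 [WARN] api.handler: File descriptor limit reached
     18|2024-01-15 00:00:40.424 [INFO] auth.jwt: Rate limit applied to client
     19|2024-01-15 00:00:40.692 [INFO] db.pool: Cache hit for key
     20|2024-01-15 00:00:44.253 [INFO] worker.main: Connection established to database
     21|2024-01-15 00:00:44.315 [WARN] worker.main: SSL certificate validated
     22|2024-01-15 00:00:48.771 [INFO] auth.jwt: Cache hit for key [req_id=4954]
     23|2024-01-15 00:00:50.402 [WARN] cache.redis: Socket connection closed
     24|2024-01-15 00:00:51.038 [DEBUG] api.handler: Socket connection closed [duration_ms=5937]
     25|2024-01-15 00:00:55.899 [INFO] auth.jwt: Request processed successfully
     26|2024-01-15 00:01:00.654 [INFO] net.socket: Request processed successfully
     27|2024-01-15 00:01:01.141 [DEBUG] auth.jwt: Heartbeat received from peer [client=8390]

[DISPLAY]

           ┏━━━━━━━━━━━━━━━━━━━━━━━━━┓  
           ┃ FileViewer              ┃  
           ┠─────────────────────────┨  
           ┃2024-01-15 00:00:03.435 ▲┃  
           ┃2024-01-15 00:00:07.201 █┃  
           ┃2024-01-15 00:00:09.445 ░┃  
           ┃2024-01-15 00:00:11.963 ░┃  
           ┃2024-01-15 00:00:13.219 ░┃  
           ┃2024-01-15 00:00:13.106 ░┃  
           ┃2024-01-15 00:00:14.740 ▼┃  
           ┗━━━━━━━━━━━━━━━━━━━━━━━━━┛  
━━━━━━━━━━━━━━━━━━━━━━━━━┓              
logModal                 ┃              
─────────────────────────┨              
 module coordinates data ┃              
                         ┃              
─────────────────────┐   ┃              
   Save Changes?     │ope┃              
File already exists. │es ┃              
        [OK]         │gur┃              
─────────────────────┘use┃              
 processing coordinates t┃              
pipeline validates data s┃              


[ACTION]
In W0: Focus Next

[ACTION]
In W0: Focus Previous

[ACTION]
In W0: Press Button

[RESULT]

           ┏━━━━━━━━━━━━━━━━━━━━━━━━━┓  
           ┃ FileViewer              ┃  
           ┠─────────────────────────┨  
           ┃2024-01-15 00:00:03.435 ▲┃  
           ┃2024-01-15 00:00:07.201 █┃  
           ┃2024-01-15 00:00:09.445 ░┃  
           ┃2024-01-15 00:00:11.963 ░┃  
           ┃2024-01-15 00:00:13.219 ░┃  
           ┃2024-01-15 00:00:13.106 ░┃  
           ┃2024-01-15 00:00:14.740 ▼┃  
           ┗━━━━━━━━━━━━━━━━━━━━━━━━━┛  
━━━━━━━━━━━━━━━━━━━━━━━━━┓              
logModal                 ┃              
─────────────────────────┨              
 module coordinates data ┃              
                         ┃              
                         ┃              
system analyzes batch ope┃              
architecture coordinates ┃              
process analyzes configur┃              
architecture analyzes use┃              
 processing coordinates t┃              
pipeline validates data s┃              


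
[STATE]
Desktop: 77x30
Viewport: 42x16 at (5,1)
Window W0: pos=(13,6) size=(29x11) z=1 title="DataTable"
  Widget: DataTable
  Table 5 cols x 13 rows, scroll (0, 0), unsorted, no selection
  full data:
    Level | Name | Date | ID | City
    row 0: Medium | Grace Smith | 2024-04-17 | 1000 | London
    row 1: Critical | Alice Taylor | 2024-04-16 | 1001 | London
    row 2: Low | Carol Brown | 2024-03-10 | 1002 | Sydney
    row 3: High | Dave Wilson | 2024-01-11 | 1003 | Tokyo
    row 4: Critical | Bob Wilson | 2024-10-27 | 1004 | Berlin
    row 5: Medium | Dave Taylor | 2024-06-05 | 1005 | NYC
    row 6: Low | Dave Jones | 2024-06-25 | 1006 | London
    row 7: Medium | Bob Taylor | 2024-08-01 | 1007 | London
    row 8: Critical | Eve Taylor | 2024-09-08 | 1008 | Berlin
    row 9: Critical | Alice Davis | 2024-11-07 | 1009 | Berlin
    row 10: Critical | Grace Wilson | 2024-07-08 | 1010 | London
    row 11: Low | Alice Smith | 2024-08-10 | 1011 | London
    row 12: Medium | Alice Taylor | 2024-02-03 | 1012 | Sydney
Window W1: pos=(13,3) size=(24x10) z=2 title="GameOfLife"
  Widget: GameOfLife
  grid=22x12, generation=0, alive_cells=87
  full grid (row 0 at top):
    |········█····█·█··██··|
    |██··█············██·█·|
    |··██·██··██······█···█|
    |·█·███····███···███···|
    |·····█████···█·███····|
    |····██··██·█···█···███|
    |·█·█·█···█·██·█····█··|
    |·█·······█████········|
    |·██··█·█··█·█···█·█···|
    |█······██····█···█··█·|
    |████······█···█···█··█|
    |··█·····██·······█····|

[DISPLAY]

                                          
                                          
        ┏━━━━━━━━━━━━━━━━━━━━━━┓          
        ┃ GameOfLife           ┃          
        ┠──────────────────────┨          
        ┃Gen: 0                ┃━━━━┓     
        ┃·█·███····███···███···┃    ┃     
        ┃·····█████···█·███····┃────┨     
        ┃····██··██·█···█···███┃ate ┃     
        ┃·█·█·█···█·██·█····█··┃────┃     
        ┃·█·······█████········┃024-┃     
        ┗━━━━━━━━━━━━━━━━━━━━━━┛024-┃     
        ┃Low     │Carol Brown │2024-┃     
        ┃High    │Dave Wilson │2024-┃     
        ┃Critical│Bob Wilson  │2024-┃     
        ┗━━━━━━━━━━━━━━━━━━━━━━━━━━━┛     


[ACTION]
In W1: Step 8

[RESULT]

                                          
                                          
        ┏━━━━━━━━━━━━━━━━━━━━━━┓          
        ┃ GameOfLife           ┃          
        ┠──────────────────────┨          
        ┃Gen: 8                ┃━━━━┓     
        ┃·············██····███┃    ┃     
        ┃··········█····█······┃────┨     
        ┃·······██·█····█····█·┃ate ┃     
        ┃·····█··███········██·┃────┃     
        ┃········█··██········█┃024-┃     
        ┗━━━━━━━━━━━━━━━━━━━━━━┛024-┃     
        ┃Low     │Carol Brown │2024-┃     
        ┃High    │Dave Wilson │2024-┃     
        ┃Critical│Bob Wilson  │2024-┃     
        ┗━━━━━━━━━━━━━━━━━━━━━━━━━━━┛     


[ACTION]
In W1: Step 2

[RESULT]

                                          
                                          
        ┏━━━━━━━━━━━━━━━━━━━━━━┓          
        ┃ GameOfLife           ┃          
        ┠──────────────────────┨          
        ┃Gen: 10               ┃━━━━┓     
        ┃··················██··┃    ┃     
        ┃········███·······██·█┃────┨     
        ┃········█·██······█···┃ate ┃     
        ┃······█···········█··█┃────┃     
        ┃·······█·███·····██··█┃024-┃     
        ┗━━━━━━━━━━━━━━━━━━━━━━┛024-┃     
        ┃Low     │Carol Brown │2024-┃     
        ┃High    │Dave Wilson │2024-┃     
        ┃Critical│Bob Wilson  │2024-┃     
        ┗━━━━━━━━━━━━━━━━━━━━━━━━━━━┛     


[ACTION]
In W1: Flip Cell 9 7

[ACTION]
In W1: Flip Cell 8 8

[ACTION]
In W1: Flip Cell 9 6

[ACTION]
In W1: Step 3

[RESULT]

                                          
                                          
        ┏━━━━━━━━━━━━━━━━━━━━━━┓          
        ┃ GameOfLife           ┃          
        ┠──────────────────────┨          
        ┃Gen: 13               ┃━━━━┓     
        ┃········███···········┃    ┃     
        ┃········█··█····███···┃────┨     
        ┃··········███···███·█·┃ate ┃     
        ┃···········█········██┃────┃     
        ┃···············███····┃024-┃     
        ┗━━━━━━━━━━━━━━━━━━━━━━┛024-┃     
        ┃Low     │Carol Brown │2024-┃     
        ┃High    │Dave Wilson │2024-┃     
        ┃Critical│Bob Wilson  │2024-┃     
        ┗━━━━━━━━━━━━━━━━━━━━━━━━━━━┛     


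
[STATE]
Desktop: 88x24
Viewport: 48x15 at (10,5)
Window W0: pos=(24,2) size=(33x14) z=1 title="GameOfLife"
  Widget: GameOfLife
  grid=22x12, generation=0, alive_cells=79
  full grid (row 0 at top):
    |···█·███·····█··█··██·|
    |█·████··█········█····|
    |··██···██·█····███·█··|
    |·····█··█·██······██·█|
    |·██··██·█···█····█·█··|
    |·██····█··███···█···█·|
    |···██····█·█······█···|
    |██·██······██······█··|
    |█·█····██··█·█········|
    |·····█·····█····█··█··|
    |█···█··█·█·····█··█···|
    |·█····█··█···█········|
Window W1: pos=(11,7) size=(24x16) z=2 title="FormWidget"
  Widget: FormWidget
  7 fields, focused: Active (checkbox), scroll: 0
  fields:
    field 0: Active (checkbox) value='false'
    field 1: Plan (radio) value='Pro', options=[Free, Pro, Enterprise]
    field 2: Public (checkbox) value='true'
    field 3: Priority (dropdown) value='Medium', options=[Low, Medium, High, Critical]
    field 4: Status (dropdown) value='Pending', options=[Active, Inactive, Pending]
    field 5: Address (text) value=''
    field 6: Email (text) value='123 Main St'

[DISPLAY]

              ┃Gen: 0                         ┃ 
              ┃█·████··█········█····         ┃ 
 ┏━━━━━━━━━━━━━━━━━━━━━━┓█····███·█··         ┃ 
 ┃ FormWidget           ┃██······██·█         ┃ 
 ┠──────────────────────┨··█····█·█··         ┃ 
 ┃> Active:     [ ]     ┃███···█···█·         ┃ 
 ┃  Plan:       ( ) Free┃·█······█···         ┃ 
 ┃  Public:     [x]     ┃·██······█··         ┃ 
 ┃  Priority:   [Mediu▼]┃·█·█········         ┃ 
 ┃  Status:     [Pendi▼]┃·█····█··█··         ┃ 
 ┃  Address:    [      ]┃━━━━━━━━━━━━━━━━━━━━━┛ 
 ┃  Email:      [123 Ma]┃                       
 ┃                      ┃                       
 ┃                      ┃                       
 ┃                      ┃                       


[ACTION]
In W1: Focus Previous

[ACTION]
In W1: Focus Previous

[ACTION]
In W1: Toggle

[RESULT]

              ┃Gen: 0                         ┃ 
              ┃█·████··█········█····         ┃ 
 ┏━━━━━━━━━━━━━━━━━━━━━━┓█····███·█··         ┃ 
 ┃ FormWidget           ┃██······██·█         ┃ 
 ┠──────────────────────┨··█····█·█··         ┃ 
 ┃  Active:     [ ]     ┃███···█···█·         ┃ 
 ┃  Plan:       ( ) Free┃·█······█···         ┃ 
 ┃  Public:     [x]     ┃·██······█··         ┃ 
 ┃  Priority:   [Mediu▼]┃·█·█········         ┃ 
 ┃  Status:     [Pendi▼]┃·█····█··█··         ┃ 
 ┃> Address:    [      ]┃━━━━━━━━━━━━━━━━━━━━━┛ 
 ┃  Email:      [123 Ma]┃                       
 ┃                      ┃                       
 ┃                      ┃                       
 ┃                      ┃                       


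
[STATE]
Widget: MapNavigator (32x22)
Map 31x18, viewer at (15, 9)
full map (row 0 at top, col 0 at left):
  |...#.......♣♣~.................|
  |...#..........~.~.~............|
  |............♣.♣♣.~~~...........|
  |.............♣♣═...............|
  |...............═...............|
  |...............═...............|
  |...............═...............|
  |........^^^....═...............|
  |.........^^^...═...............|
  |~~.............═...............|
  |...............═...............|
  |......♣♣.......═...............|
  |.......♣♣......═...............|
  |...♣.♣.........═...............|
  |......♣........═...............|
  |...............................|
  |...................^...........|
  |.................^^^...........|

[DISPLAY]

                                
                                
 ...#.......♣♣~.................
 ...#..........~.~.~............
 ............♣.♣♣.~~~...........
 .............♣♣═...............
 ...............═...............
 ...............═...............
 ...............═...............
 ........^^^....═...............
 .........^^^...═...............
 ~~.............@...............
 ...............═...............
 ......♣♣.......═...............
 .......♣♣......═...............
 ...♣.♣.........═...............
 ......♣........═...............
 ...............................
 ...................^...........
 .................^^^...........
                                
                                


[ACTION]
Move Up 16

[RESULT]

                                
                                
                                
                                
                                
                                
                                
                                
                                
                                
                                
 ...#.......♣♣~.@...............
 ...#..........~.~.~............
 ............♣.♣♣.~~~...........
 .............♣♣═...............
 ...............═...............
 ...............═...............
 ...............═...............
 ........^^^....═...............
 .........^^^...═...............
 ~~.............═...............
 ...............═...............


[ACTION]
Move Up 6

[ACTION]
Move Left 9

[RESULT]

                                
                                
                                
                                
                                
                                
                                
                                
                                
                                
                                
          ...#..@....♣♣~........
          ...#..........~.~.~...
          ............♣.♣♣.~~~..
          .............♣♣═......
          ...............═......
          ...............═......
          ...............═......
          ........^^^....═......
          .........^^^...═......
          ~~.............═......
          ...............═......


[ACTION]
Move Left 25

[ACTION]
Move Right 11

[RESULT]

                                
                                
                                
                                
                                
                                
                                
                                
                                
                                
                                
     ...#.......@♣~.............
     ...#..........~.~.~........
     ............♣.♣♣.~~~.......
     .............♣♣═...........
     ...............═...........
     ...............═...........
     ...............═...........
     ........^^^....═...........
     .........^^^...═...........
     ~~.............═...........
     ...............═...........
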